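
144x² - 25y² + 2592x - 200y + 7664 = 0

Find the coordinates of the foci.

(-22, -4) and (4, -4)

Rearranging, 144(x² + 18x) -25(y² + 8y) = -7664.
Completing the square gives 144(x + 9)² -25(y + 4)² = -7664 + 11664 - 400 = 3600.
Divide by 3600: (x + 9)²/25 - (y + 4)²/144 = 1
Hyperbola, center (-9, -4), transverse axis horizontal; a² = 25, b² = 144.
c² = a² + b² = 25 + 144 = 169, so c = 13.
Foci lie on the horizontal axis through the center: (h ± c, k).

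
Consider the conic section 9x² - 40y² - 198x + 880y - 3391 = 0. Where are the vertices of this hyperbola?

(11, 8) and (11, 14)

Collect terms: 9(x² - 22x) -40(y² - 22y) = 3391
9(x - 11)² -40(y - 11)² = 3391 + 1089 - 4840 = -360
Divide through by -360 to get (y - 11)²/9 - (x - 11)²/40 = 1.
Hyperbola, center (11, 11), transverse axis vertical; a² = 9, b² = 40.
a = 3. Vertices at (h, k ± a).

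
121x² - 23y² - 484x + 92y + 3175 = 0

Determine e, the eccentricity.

Collect terms: 121(x² - 4x) -23(y² - 4y) = -3175
Completing the square gives 121(x - 2)² -23(y - 2)² = -3175 + 484 - 92 = -2783.
Divide by -2783: (y - 2)²/121 - (x - 2)²/23 = 1
Hyperbola, center (2, 2), transverse axis vertical; a² = 121, b² = 23.
c² = a² + b² = 144, so c = 12.
e = c/a = 12/11.

e = 12/11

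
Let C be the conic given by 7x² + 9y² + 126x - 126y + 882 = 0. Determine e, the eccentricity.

Group: 7(x² + 18x) + 9(y² - 14y) = -882
Complete the square in x and y: 7(x + 9)² + 9(y - 7)² = -882 + 567 + 441 = 126
Dividing both sides by 126: (x + 9)²/18 + (y - 7)²/14 = 1
Ellipse, center (-9, 7), major axis horizontal; a² = 18, b² = 14.
c² = a² - b² = 4, so c = 2.
e = c/a = 2/3√2 = √2/3.

e = √2/3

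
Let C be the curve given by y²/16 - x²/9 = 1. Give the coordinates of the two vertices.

Center (0, 0). The positive term is the y-term, so the transverse axis is vertical; a² = 16, b² = 9.
a = 4. Vertices at (h, k ± a).

(0, -4) and (0, 4)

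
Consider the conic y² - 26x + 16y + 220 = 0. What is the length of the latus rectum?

Only y is squared. Complete the square in y: (y + 8)² = 26(x - 6).
Vertex (6, -8); 4p = 26 so p = 13/2. Opens right.
Latus rectum length = |4p| = 26.

26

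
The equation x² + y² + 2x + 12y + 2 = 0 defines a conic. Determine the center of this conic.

(-1, -6)

Collect terms: (x² + 2x) + (y² + 12y) = -2
Complete the square: (x + 1)² + (y + 6)² = -2 + 1 + 36 = 35
So (x + 1)² + (y + 6)² = 35.
Circle centered at (-1, -6) with r² = 35.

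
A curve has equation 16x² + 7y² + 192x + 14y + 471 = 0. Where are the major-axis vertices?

(-6, -5) and (-6, 3)

Group: 16(x² + 12x) + 7(y² + 2y) = -471
Complete the square in x and y: 16(x + 6)² + 7(y + 1)² = -471 + 576 + 7 = 112
Dividing both sides by 112: (x + 6)²/7 + (y + 1)²/16 = 1
Ellipse, center (-6, -1), major axis vertical; a² = 16, b² = 7.
a = 4. Vertices at (h, k ± a).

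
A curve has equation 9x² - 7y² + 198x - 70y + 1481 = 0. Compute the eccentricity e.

Rearranging, 9(x² + 22x) -7(y² + 10y) = -1481.
Complete the square: 9(x + 11)² -7(y + 5)² = -1481 + 1089 - 175 = -567
Divide by -567: (y + 5)²/81 - (x + 11)²/63 = 1
Hyperbola, center (-11, -5), transverse axis vertical; a² = 81, b² = 63.
c² = a² + b² = 144, so c = 12.
e = c/a = 12/9 = 4/3.

e = 4/3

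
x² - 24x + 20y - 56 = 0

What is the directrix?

y = 15

Only x is squared. Complete the square in x: (x - 12)² = -20(y - 10).
Vertex (12, 10); 4p = -20 so p = -5. Opens down.
Directrix is the horizontal line y = k − p = 10 − (-5) = 15.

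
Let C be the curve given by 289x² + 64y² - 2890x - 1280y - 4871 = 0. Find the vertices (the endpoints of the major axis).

(5, -7) and (5, 27)

289(x² - 10x) + 64(y² - 20y) = 4871
Complete the square in x and y: 289(x - 5)² + 64(y - 10)² = 4871 + 7225 + 6400 = 18496
Divide through by 18496 to get (x - 5)²/64 + (y - 10)²/289 = 1.
Ellipse, center (5, 10), major axis vertical; a² = 289, b² = 64.
a = 17. Vertices at (h, k ± a).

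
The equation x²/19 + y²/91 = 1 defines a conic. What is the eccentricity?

e = 6√182/91

Center (0, 0). The larger denominator 91 sits under the y-term, so the major axis is vertical; a² = 91, b² = 19.
c² = a² - b² = 72, so c = 6√2.
e = c/a = 6√2/√91 = 6√182/91.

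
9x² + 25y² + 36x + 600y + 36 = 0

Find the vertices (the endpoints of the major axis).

(-22, -12) and (18, -12)

Group the x- and y-terms: 9(x² + 4x) + 25(y² + 24y) = -36
Complete the square: 9(x + 2)² + 25(y + 12)² = -36 + 36 + 3600 = 3600
Divide by 3600: (x + 2)²/400 + (y + 12)²/144 = 1
Ellipse, center (-2, -12), major axis horizontal; a² = 400, b² = 144.
a = 20. Vertices at (h ± a, k).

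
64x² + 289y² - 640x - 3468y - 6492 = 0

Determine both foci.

(-10, 6) and (20, 6)

64(x² - 10x) + 289(y² - 12y) = 6492
Complete the square in x and y: 64(x - 5)² + 289(y - 6)² = 6492 + 1600 + 10404 = 18496
Divide by 18496: (x - 5)²/289 + (y - 6)²/64 = 1
Ellipse, center (5, 6), major axis horizontal; a² = 289, b² = 64.
c² = a² - b² = 289 - 64 = 225, so c = 15.
Foci lie on the horizontal axis through the center: (h ± c, k).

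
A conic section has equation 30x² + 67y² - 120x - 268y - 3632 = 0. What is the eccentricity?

e = √2479/67

Collect terms: 30(x² - 4x) + 67(y² - 4y) = 3632
Complete the square: 30(x - 2)² + 67(y - 2)² = 3632 + 120 + 268 = 4020
Dividing both sides by 4020: (x - 2)²/134 + (y - 2)²/60 = 1
Ellipse, center (2, 2), major axis horizontal; a² = 134, b² = 60.
c² = a² - b² = 74, so c = √74.
e = c/a = √74/√134 = √2479/67.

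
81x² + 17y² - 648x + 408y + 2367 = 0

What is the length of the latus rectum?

81(x² - 8x) + 17(y² + 24y) = -2367
Complete the square: 81(x - 4)² + 17(y + 12)² = -2367 + 1296 + 2448 = 1377
Dividing both sides by 1377: (x - 4)²/17 + (y + 12)²/81 = 1
Ellipse, center (4, -12), major axis vertical; a² = 81, b² = 17.
Latus rectum length = 2b²/a = 2·17/9 = 34/9.

34/9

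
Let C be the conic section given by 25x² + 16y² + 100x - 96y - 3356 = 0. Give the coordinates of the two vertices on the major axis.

Rearranging, 25(x² + 4x) + 16(y² - 6y) = 3356.
Completing the square gives 25(x + 2)² + 16(y - 3)² = 3356 + 100 + 144 = 3600.
Dividing both sides by 3600: (x + 2)²/144 + (y - 3)²/225 = 1
Ellipse, center (-2, 3), major axis vertical; a² = 225, b² = 144.
a = 15. Vertices at (h, k ± a).

(-2, -12) and (-2, 18)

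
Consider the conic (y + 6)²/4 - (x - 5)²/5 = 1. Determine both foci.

Center (5, -6). The positive term is the y-term, so the transverse axis is vertical; a² = 4, b² = 5.
c² = a² + b² = 4 + 5 = 9, so c = 3.
Foci lie on the vertical axis through the center: (h, k ± c).

(5, -9) and (5, -3)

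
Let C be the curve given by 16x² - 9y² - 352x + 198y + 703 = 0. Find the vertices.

Rearranging, 16(x² - 22x) -9(y² - 22y) = -703.
Completing the square gives 16(x - 11)² -9(y - 11)² = -703 + 1936 - 1089 = 144.
Divide by 144: (x - 11)²/9 - (y - 11)²/16 = 1
Hyperbola, center (11, 11), transverse axis horizontal; a² = 9, b² = 16.
a = 3. Vertices at (h ± a, k).

(8, 11) and (14, 11)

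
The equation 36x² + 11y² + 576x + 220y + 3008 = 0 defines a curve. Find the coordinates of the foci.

Rearranging, 36(x² + 16x) + 11(y² + 20y) = -3008.
Complete the square in x and y: 36(x + 8)² + 11(y + 10)² = -3008 + 2304 + 1100 = 396
Dividing both sides by 396: (x + 8)²/11 + (y + 10)²/36 = 1
Ellipse, center (-8, -10), major axis vertical; a² = 36, b² = 11.
c² = a² - b² = 36 - 11 = 25, so c = 5.
Foci lie on the vertical axis through the center: (h, k ± c).

(-8, -15) and (-8, -5)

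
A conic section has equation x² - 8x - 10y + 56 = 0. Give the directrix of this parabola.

Only x is squared. Complete the square in x: (x - 4)² = 10(y - 4).
Vertex (4, 4); 4p = 10 so p = 5/2. Opens up.
Directrix is the horizontal line y = k − p = 4 − (5/2) = 3/2.

y = 3/2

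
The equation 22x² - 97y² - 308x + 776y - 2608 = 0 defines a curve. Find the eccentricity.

Collect terms: 22(x² - 14x) -97(y² - 8y) = 2608
Complete the square: 22(x - 7)² -97(y - 4)² = 2608 + 1078 - 1552 = 2134
Divide through by 2134 to get (x - 7)²/97 - (y - 4)²/22 = 1.
Hyperbola, center (7, 4), transverse axis horizontal; a² = 97, b² = 22.
c² = a² + b² = 119, so c = √119.
e = c/a = √119/√97 = √11543/97.

e = √11543/97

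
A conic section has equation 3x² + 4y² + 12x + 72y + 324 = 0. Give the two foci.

(-3, -9) and (-1, -9)

Rearranging, 3(x² + 4x) + 4(y² + 18y) = -324.
Completing the square gives 3(x + 2)² + 4(y + 9)² = -324 + 12 + 324 = 12.
Divide through by 12 to get (x + 2)²/4 + (y + 9)²/3 = 1.
Ellipse, center (-2, -9), major axis horizontal; a² = 4, b² = 3.
c² = a² - b² = 4 - 3 = 1, so c = 1.
Foci lie on the horizontal axis through the center: (h ± c, k).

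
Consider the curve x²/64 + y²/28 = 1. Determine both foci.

(-6, 0) and (6, 0)

Center (0, 0). The larger denominator 64 sits under the x-term, so the major axis is horizontal; a² = 64, b² = 28.
c² = a² - b² = 64 - 28 = 36, so c = 6.
Foci lie on the horizontal axis through the center: (h ± c, k).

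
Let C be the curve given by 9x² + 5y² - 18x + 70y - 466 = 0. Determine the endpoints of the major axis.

(1, -19) and (1, 5)

Group the x- and y-terms: 9(x² - 2x) + 5(y² + 14y) = 466
Complete the square: 9(x - 1)² + 5(y + 7)² = 466 + 9 + 245 = 720
Dividing both sides by 720: (x - 1)²/80 + (y + 7)²/144 = 1
Ellipse, center (1, -7), major axis vertical; a² = 144, b² = 80.
a = 12. Vertices at (h, k ± a).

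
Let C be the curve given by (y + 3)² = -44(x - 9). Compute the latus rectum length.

Vertex (9, -3); 4p = -44 so p = -11. Opens left.
Latus rectum length = |4p| = 44.

44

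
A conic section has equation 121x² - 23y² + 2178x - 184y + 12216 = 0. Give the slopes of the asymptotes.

Rearranging, 121(x² + 18x) -23(y² + 8y) = -12216.
Complete the square in x and y: 121(x + 9)² -23(y + 4)² = -12216 + 9801 - 368 = -2783
Divide through by -2783 to get (y + 4)²/121 - (x + 9)²/23 = 1.
Hyperbola, center (-9, -4), transverse axis vertical; a² = 121, b² = 23.
For a vertical hyperbola the asymptotes have slope ±a/b.
Here that is ±11/√23 = ±11√23/23.

11√23/23 and -11√23/23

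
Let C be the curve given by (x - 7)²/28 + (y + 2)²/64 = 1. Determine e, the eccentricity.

e = 3/4

Center (7, -2). The larger denominator 64 sits under the y-term, so the major axis is vertical; a² = 64, b² = 28.
c² = a² - b² = 36, so c = 6.
e = c/a = 6/8 = 3/4.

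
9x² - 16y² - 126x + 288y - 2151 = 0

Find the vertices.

(-5, 9) and (19, 9)

Group the x- and y-terms: 9(x² - 14x) -16(y² - 18y) = 2151
Complete the square: 9(x - 7)² -16(y - 9)² = 2151 + 441 - 1296 = 1296
Divide through by 1296 to get (x - 7)²/144 - (y - 9)²/81 = 1.
Hyperbola, center (7, 9), transverse axis horizontal; a² = 144, b² = 81.
a = 12. Vertices at (h ± a, k).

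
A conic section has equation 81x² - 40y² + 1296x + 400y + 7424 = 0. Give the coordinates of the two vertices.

(-8, -4) and (-8, 14)

Rearranging, 81(x² + 16x) -40(y² - 10y) = -7424.
Completing the square gives 81(x + 8)² -40(y - 5)² = -7424 + 5184 - 1000 = -3240.
Dividing both sides by -3240: (y - 5)²/81 - (x + 8)²/40 = 1
Hyperbola, center (-8, 5), transverse axis vertical; a² = 81, b² = 40.
a = 9. Vertices at (h, k ± a).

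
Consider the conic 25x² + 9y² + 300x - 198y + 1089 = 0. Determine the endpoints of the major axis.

(-6, 1) and (-6, 21)

Group: 25(x² + 12x) + 9(y² - 22y) = -1089
Completing the square gives 25(x + 6)² + 9(y - 11)² = -1089 + 900 + 1089 = 900.
Divide by 900: (x + 6)²/36 + (y - 11)²/100 = 1
Ellipse, center (-6, 11), major axis vertical; a² = 100, b² = 36.
a = 10. Vertices at (h, k ± a).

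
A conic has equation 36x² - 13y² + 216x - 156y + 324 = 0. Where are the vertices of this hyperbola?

(-3, -12) and (-3, 0)

Collect terms: 36(x² + 6x) -13(y² + 12y) = -324
Complete the square in x and y: 36(x + 3)² -13(y + 6)² = -324 + 324 - 468 = -468
Divide by -468: (y + 6)²/36 - (x + 3)²/13 = 1
Hyperbola, center (-3, -6), transverse axis vertical; a² = 36, b² = 13.
a = 6. Vertices at (h, k ± a).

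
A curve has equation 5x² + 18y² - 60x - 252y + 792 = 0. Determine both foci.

(6 - √39, 7) and (6 + √39, 7)

Rearranging, 5(x² - 12x) + 18(y² - 14y) = -792.
Complete the square: 5(x - 6)² + 18(y - 7)² = -792 + 180 + 882 = 270
Divide through by 270 to get (x - 6)²/54 + (y - 7)²/15 = 1.
Ellipse, center (6, 7), major axis horizontal; a² = 54, b² = 15.
c² = a² - b² = 54 - 15 = 39, so c = √39.
Foci lie on the horizontal axis through the center: (h ± c, k).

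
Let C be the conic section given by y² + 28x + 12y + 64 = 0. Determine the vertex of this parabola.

(-1, -6)

Only y is squared. Complete the square in y: (y + 6)² = -28(x + 1).
Vertex (-1, -6); 4p = -28 so p = -7. Opens left.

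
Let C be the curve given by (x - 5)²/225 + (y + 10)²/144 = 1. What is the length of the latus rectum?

Center (5, -10). The larger denominator 225 sits under the x-term, so the major axis is horizontal; a² = 225, b² = 144.
Latus rectum length = 2b²/a = 2·144/15 = 96/5.

96/5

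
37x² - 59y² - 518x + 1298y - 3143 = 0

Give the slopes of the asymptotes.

37(x² - 14x) -59(y² - 22y) = 3143
37(x - 7)² -59(y - 11)² = 3143 + 1813 - 7139 = -2183
Divide by -2183: (y - 11)²/37 - (x - 7)²/59 = 1
Hyperbola, center (7, 11), transverse axis vertical; a² = 37, b² = 59.
For a vertical hyperbola the asymptotes have slope ±a/b.
Here that is ±√37/√59 = ±√2183/59.

√2183/59 and -√2183/59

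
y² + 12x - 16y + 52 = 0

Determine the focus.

Only y is squared. Complete the square in y: (y - 8)² = -12(x - 1).
Vertex (1, 8); 4p = -12 so p = -3. Opens left.
Focus is p units from the vertex along the axis: (h + p, k).

(-2, 8)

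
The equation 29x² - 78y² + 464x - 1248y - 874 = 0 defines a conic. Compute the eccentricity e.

e = √3103/29

29(x² + 16x) -78(y² + 16y) = 874
Complete the square: 29(x + 8)² -78(y + 8)² = 874 + 1856 - 4992 = -2262
Divide by -2262: (y + 8)²/29 - (x + 8)²/78 = 1
Hyperbola, center (-8, -8), transverse axis vertical; a² = 29, b² = 78.
c² = a² + b² = 107, so c = √107.
e = c/a = √107/√29 = √3103/29.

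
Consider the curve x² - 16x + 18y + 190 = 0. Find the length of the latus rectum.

Only x is squared. Complete the square in x: (x - 8)² = -18(y + 7).
Vertex (8, -7); 4p = -18 so p = -9/2. Opens down.
Latus rectum length = |4p| = 18.

18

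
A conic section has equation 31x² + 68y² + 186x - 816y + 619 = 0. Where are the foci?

Rearranging, 31(x² + 6x) + 68(y² - 12y) = -619.
31(x + 3)² + 68(y - 6)² = -619 + 279 + 2448 = 2108
Dividing both sides by 2108: (x + 3)²/68 + (y - 6)²/31 = 1
Ellipse, center (-3, 6), major axis horizontal; a² = 68, b² = 31.
c² = a² - b² = 68 - 31 = 37, so c = √37.
Foci lie on the horizontal axis through the center: (h ± c, k).

(-3 - √37, 6) and (-3 + √37, 6)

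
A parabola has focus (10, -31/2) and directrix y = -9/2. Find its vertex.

The vertex is the midpoint between the focus and the directrix along the axis of symmetry.
Axis is vertical (directrix is horizontal). Vertex y-coordinate = (-31/2 + (-9/2))/2 = -10; x-coordinate = 10.

(10, -10)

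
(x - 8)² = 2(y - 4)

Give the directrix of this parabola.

Vertex (8, 4); 4p = 2 so p = 1/2. Opens up.
Directrix is the horizontal line y = k − p = 4 − (1/2) = 7/2.

y = 7/2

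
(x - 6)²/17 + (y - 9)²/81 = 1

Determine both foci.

Center (6, 9). The larger denominator 81 sits under the y-term, so the major axis is vertical; a² = 81, b² = 17.
c² = a² - b² = 81 - 17 = 64, so c = 8.
Foci lie on the vertical axis through the center: (h, k ± c).

(6, 1) and (6, 17)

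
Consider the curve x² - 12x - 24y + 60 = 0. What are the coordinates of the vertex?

(6, 1)

Only x is squared. Complete the square in x: (x - 6)² = 24(y - 1).
Vertex (6, 1); 4p = 24 so p = 6. Opens up.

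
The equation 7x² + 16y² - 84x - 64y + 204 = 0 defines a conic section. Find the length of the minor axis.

Group the x- and y-terms: 7(x² - 12x) + 16(y² - 4y) = -204
7(x - 6)² + 16(y - 2)² = -204 + 252 + 64 = 112
Dividing both sides by 112: (x - 6)²/16 + (y - 2)²/7 = 1
Ellipse, center (6, 2), major axis horizontal; a² = 16, b² = 7.
b² = 7 so b = √7; the minor axis has length 2b = 2√7.

2√7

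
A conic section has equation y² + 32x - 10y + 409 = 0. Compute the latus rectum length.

32

Only y is squared. Complete the square in y: (y - 5)² = -32(x + 12).
Vertex (-12, 5); 4p = -32 so p = -8. Opens left.
Latus rectum length = |4p| = 32.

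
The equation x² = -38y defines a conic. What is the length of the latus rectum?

38

Vertex (0, 0); 4p = -38 so p = -19/2. Opens down.
Latus rectum length = |4p| = 38.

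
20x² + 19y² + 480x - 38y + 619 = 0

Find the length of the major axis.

Group: 20(x² + 24x) + 19(y² - 2y) = -619
Complete the square in x and y: 20(x + 12)² + 19(y - 1)² = -619 + 2880 + 19 = 2280
Divide through by 2280 to get (x + 12)²/114 + (y - 1)²/120 = 1.
Ellipse, center (-12, 1), major axis vertical; a² = 120, b² = 114.
a² = 120 so a = 2√30; the major axis has length 2a = 4√30.

4√30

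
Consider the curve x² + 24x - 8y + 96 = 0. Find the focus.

(-12, -4)

Only x is squared. Complete the square in x: (x + 12)² = 8(y + 6).
Vertex (-12, -6); 4p = 8 so p = 2. Opens up.
Focus is p units from the vertex along the axis: (h, k + p).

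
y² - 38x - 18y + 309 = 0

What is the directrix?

x = -7/2

Only y is squared. Complete the square in y: (y - 9)² = 38(x - 6).
Vertex (6, 9); 4p = 38 so p = 19/2. Opens right.
Directrix is the vertical line x = h − p = 6 − (19/2) = -7/2.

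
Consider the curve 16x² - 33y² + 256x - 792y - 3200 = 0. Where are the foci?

(-8, -19) and (-8, -5)

Group: 16(x² + 16x) -33(y² + 24y) = 3200
Complete the square: 16(x + 8)² -33(y + 12)² = 3200 + 1024 - 4752 = -528
Divide by -528: (y + 12)²/16 - (x + 8)²/33 = 1
Hyperbola, center (-8, -12), transverse axis vertical; a² = 16, b² = 33.
c² = a² + b² = 16 + 33 = 49, so c = 7.
Foci lie on the vertical axis through the center: (h, k ± c).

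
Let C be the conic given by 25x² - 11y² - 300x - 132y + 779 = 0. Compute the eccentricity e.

e = 6/5

Group: 25(x² - 12x) -11(y² + 12y) = -779
Completing the square gives 25(x - 6)² -11(y + 6)² = -779 + 900 - 396 = -275.
Dividing both sides by -275: (y + 6)²/25 - (x - 6)²/11 = 1
Hyperbola, center (6, -6), transverse axis vertical; a² = 25, b² = 11.
c² = a² + b² = 36, so c = 6.
e = c/a = 6/5.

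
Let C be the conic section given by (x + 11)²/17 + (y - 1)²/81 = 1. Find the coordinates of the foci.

Center (-11, 1). The larger denominator 81 sits under the y-term, so the major axis is vertical; a² = 81, b² = 17.
c² = a² - b² = 81 - 17 = 64, so c = 8.
Foci lie on the vertical axis through the center: (h, k ± c).

(-11, -7) and (-11, 9)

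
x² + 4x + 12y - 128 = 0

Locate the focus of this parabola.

Only x is squared. Complete the square in x: (x + 2)² = -12(y - 11).
Vertex (-2, 11); 4p = -12 so p = -3. Opens down.
Focus is p units from the vertex along the axis: (h, k + p).

(-2, 8)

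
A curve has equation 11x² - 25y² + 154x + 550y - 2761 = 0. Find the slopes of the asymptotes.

Group: 11(x² + 14x) -25(y² - 22y) = 2761
Complete the square in x and y: 11(x + 7)² -25(y - 11)² = 2761 + 539 - 3025 = 275
Dividing both sides by 275: (x + 7)²/25 - (y - 11)²/11 = 1
Hyperbola, center (-7, 11), transverse axis horizontal; a² = 25, b² = 11.
For a horizontal hyperbola the asymptotes have slope ±b/a.
Here that is ±√11/5.

√11/5 and -√11/5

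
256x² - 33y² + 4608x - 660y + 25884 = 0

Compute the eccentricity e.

e = 17/16

Rearranging, 256(x² + 18x) -33(y² + 20y) = -25884.
256(x + 9)² -33(y + 10)² = -25884 + 20736 - 3300 = -8448
Divide through by -8448 to get (y + 10)²/256 - (x + 9)²/33 = 1.
Hyperbola, center (-9, -10), transverse axis vertical; a² = 256, b² = 33.
c² = a² + b² = 289, so c = 17.
e = c/a = 17/16.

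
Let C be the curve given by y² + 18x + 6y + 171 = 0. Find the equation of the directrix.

x = -9/2

Only y is squared. Complete the square in y: (y + 3)² = -18(x + 9).
Vertex (-9, -3); 4p = -18 so p = -9/2. Opens left.
Directrix is the vertical line x = h − p = -9 − (-9/2) = -9/2.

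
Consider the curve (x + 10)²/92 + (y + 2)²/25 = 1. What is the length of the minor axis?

10

Center (-10, -2). The larger denominator 92 sits under the x-term, so the major axis is horizontal; a² = 92, b² = 25.
b² = 25 so b = 5; the minor axis has length 2b = 10.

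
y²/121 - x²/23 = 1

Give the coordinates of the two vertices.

Center (0, 0). The positive term is the y-term, so the transverse axis is vertical; a² = 121, b² = 23.
a = 11. Vertices at (h, k ± a).

(0, -11) and (0, 11)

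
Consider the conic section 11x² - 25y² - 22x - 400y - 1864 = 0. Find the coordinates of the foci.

(-5, -8) and (7, -8)

Group the x- and y-terms: 11(x² - 2x) -25(y² + 16y) = 1864
Completing the square gives 11(x - 1)² -25(y + 8)² = 1864 + 11 - 1600 = 275.
Divide through by 275 to get (x - 1)²/25 - (y + 8)²/11 = 1.
Hyperbola, center (1, -8), transverse axis horizontal; a² = 25, b² = 11.
c² = a² + b² = 25 + 11 = 36, so c = 6.
Foci lie on the horizontal axis through the center: (h ± c, k).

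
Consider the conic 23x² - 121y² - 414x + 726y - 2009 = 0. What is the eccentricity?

e = 12/11

Group the x- and y-terms: 23(x² - 18x) -121(y² - 6y) = 2009
Complete the square in x and y: 23(x - 9)² -121(y - 3)² = 2009 + 1863 - 1089 = 2783
Divide by 2783: (x - 9)²/121 - (y - 3)²/23 = 1
Hyperbola, center (9, 3), transverse axis horizontal; a² = 121, b² = 23.
c² = a² + b² = 144, so c = 12.
e = c/a = 12/11.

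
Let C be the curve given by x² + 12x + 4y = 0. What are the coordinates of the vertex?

(-6, 9)

Only x is squared. Complete the square in x: (x + 6)² = -4(y - 9).
Vertex (-6, 9); 4p = -4 so p = -1. Opens down.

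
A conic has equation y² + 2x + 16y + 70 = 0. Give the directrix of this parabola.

x = -5/2

Only y is squared. Complete the square in y: (y + 8)² = -2(x + 3).
Vertex (-3, -8); 4p = -2 so p = -1/2. Opens left.
Directrix is the vertical line x = h − p = -3 − (-1/2) = -5/2.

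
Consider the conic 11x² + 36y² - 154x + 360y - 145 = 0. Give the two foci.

(-3, -5) and (17, -5)

Group the x- and y-terms: 11(x² - 14x) + 36(y² + 10y) = 145
Completing the square gives 11(x - 7)² + 36(y + 5)² = 145 + 539 + 900 = 1584.
Divide through by 1584 to get (x - 7)²/144 + (y + 5)²/44 = 1.
Ellipse, center (7, -5), major axis horizontal; a² = 144, b² = 44.
c² = a² - b² = 144 - 44 = 100, so c = 10.
Foci lie on the horizontal axis through the center: (h ± c, k).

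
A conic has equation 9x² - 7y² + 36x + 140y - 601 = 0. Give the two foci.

(-2, 6) and (-2, 14)

Collect terms: 9(x² + 4x) -7(y² - 20y) = 601
Complete the square: 9(x + 2)² -7(y - 10)² = 601 + 36 - 700 = -63
Dividing both sides by -63: (y - 10)²/9 - (x + 2)²/7 = 1
Hyperbola, center (-2, 10), transverse axis vertical; a² = 9, b² = 7.
c² = a² + b² = 9 + 7 = 16, so c = 4.
Foci lie on the vertical axis through the center: (h, k ± c).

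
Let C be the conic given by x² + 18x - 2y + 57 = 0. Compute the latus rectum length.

2

Only x is squared. Complete the square in x: (x + 9)² = 2(y + 12).
Vertex (-9, -12); 4p = 2 so p = 1/2. Opens up.
Latus rectum length = |4p| = 2.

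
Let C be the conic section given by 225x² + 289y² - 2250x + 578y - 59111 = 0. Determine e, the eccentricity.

Collect terms: 225(x² - 10x) + 289(y² + 2y) = 59111
Completing the square gives 225(x - 5)² + 289(y + 1)² = 59111 + 5625 + 289 = 65025.
Dividing both sides by 65025: (x - 5)²/289 + (y + 1)²/225 = 1
Ellipse, center (5, -1), major axis horizontal; a² = 289, b² = 225.
c² = a² - b² = 64, so c = 8.
e = c/a = 8/17.

e = 8/17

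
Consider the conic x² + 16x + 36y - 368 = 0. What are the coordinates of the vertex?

Only x is squared. Complete the square in x: (x + 8)² = -36(y - 12).
Vertex (-8, 12); 4p = -36 so p = -9. Opens down.

(-8, 12)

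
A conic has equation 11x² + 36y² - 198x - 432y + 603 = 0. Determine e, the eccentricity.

Rearranging, 11(x² - 18x) + 36(y² - 12y) = -603.
Complete the square in x and y: 11(x - 9)² + 36(y - 6)² = -603 + 891 + 1296 = 1584
Divide by 1584: (x - 9)²/144 + (y - 6)²/44 = 1
Ellipse, center (9, 6), major axis horizontal; a² = 144, b² = 44.
c² = a² - b² = 100, so c = 10.
e = c/a = 10/12 = 5/6.

e = 5/6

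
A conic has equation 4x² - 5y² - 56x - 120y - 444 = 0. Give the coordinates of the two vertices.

4(x² - 14x) -5(y² + 24y) = 444
4(x - 7)² -5(y + 12)² = 444 + 196 - 720 = -80
Dividing both sides by -80: (y + 12)²/16 - (x - 7)²/20 = 1
Hyperbola, center (7, -12), transverse axis vertical; a² = 16, b² = 20.
a = 4. Vertices at (h, k ± a).

(7, -16) and (7, -8)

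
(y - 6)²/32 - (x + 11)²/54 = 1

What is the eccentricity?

e = √43/4

Center (-11, 6). The positive term is the y-term, so the transverse axis is vertical; a² = 32, b² = 54.
c² = a² + b² = 86, so c = √86.
e = c/a = √86/4√2 = √43/4.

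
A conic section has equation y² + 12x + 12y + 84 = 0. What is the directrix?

x = -1

Only y is squared. Complete the square in y: (y + 6)² = -12(x + 4).
Vertex (-4, -6); 4p = -12 so p = -3. Opens left.
Directrix is the vertical line x = h − p = -4 − (-3) = -1.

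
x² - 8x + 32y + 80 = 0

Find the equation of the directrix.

y = 6

Only x is squared. Complete the square in x: (x - 4)² = -32(y + 2).
Vertex (4, -2); 4p = -32 so p = -8. Opens down.
Directrix is the horizontal line y = k − p = -2 − (-8) = 6.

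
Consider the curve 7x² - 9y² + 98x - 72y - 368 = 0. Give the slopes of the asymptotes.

Rearranging, 7(x² + 14x) -9(y² + 8y) = 368.
Complete the square: 7(x + 7)² -9(y + 4)² = 368 + 343 - 144 = 567
Divide through by 567 to get (x + 7)²/81 - (y + 4)²/63 = 1.
Hyperbola, center (-7, -4), transverse axis horizontal; a² = 81, b² = 63.
For a horizontal hyperbola the asymptotes have slope ±b/a.
Here that is ±3√7/9 = ±√7/3.

√7/3 and -√7/3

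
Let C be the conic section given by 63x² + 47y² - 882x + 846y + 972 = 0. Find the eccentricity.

Group the x- and y-terms: 63(x² - 14x) + 47(y² + 18y) = -972
Complete the square in x and y: 63(x - 7)² + 47(y + 9)² = -972 + 3087 + 3807 = 5922
Dividing both sides by 5922: (x - 7)²/94 + (y + 9)²/126 = 1
Ellipse, center (7, -9), major axis vertical; a² = 126, b² = 94.
c² = a² - b² = 32, so c = 4√2.
e = c/a = 4√2/3√14 = 4√7/21.

e = 4√7/21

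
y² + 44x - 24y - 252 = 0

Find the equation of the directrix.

Only y is squared. Complete the square in y: (y - 12)² = -44(x - 9).
Vertex (9, 12); 4p = -44 so p = -11. Opens left.
Directrix is the vertical line x = h − p = 9 − (-11) = 20.

x = 20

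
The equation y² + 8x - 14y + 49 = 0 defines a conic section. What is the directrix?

Only y is squared. Complete the square in y: (y - 7)² = -8x.
Vertex (0, 7); 4p = -8 so p = -2. Opens left.
Directrix is the vertical line x = h − p = 0 − (-2) = 2.

x = 2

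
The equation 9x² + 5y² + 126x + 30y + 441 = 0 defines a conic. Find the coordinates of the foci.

(-7, -5) and (-7, -1)

9(x² + 14x) + 5(y² + 6y) = -441
9(x + 7)² + 5(y + 3)² = -441 + 441 + 45 = 45
Dividing both sides by 45: (x + 7)²/5 + (y + 3)²/9 = 1
Ellipse, center (-7, -3), major axis vertical; a² = 9, b² = 5.
c² = a² - b² = 9 - 5 = 4, so c = 2.
Foci lie on the vertical axis through the center: (h, k ± c).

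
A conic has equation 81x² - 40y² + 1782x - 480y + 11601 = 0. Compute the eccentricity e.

e = 11/9

Rearranging, 81(x² + 22x) -40(y² + 12y) = -11601.
Complete the square: 81(x + 11)² -40(y + 6)² = -11601 + 9801 - 1440 = -3240
Dividing both sides by -3240: (y + 6)²/81 - (x + 11)²/40 = 1
Hyperbola, center (-11, -6), transverse axis vertical; a² = 81, b² = 40.
c² = a² + b² = 121, so c = 11.
e = c/a = 11/9.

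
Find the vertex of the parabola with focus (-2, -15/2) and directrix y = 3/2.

(-2, -3)

The vertex is the midpoint between the focus and the directrix along the axis of symmetry.
Axis is vertical (directrix is horizontal). Vertex y-coordinate = (-15/2 + 3/2)/2 = -3; x-coordinate = -2.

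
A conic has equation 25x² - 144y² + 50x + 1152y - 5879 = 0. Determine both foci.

(-14, 4) and (12, 4)

Rearranging, 25(x² + 2x) -144(y² - 8y) = 5879.
25(x + 1)² -144(y - 4)² = 5879 + 25 - 2304 = 3600
Divide by 3600: (x + 1)²/144 - (y - 4)²/25 = 1
Hyperbola, center (-1, 4), transverse axis horizontal; a² = 144, b² = 25.
c² = a² + b² = 144 + 25 = 169, so c = 13.
Foci lie on the horizontal axis through the center: (h ± c, k).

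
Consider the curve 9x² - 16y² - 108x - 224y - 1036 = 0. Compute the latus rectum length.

9(x² - 12x) -16(y² + 14y) = 1036
Complete the square: 9(x - 6)² -16(y + 7)² = 1036 + 324 - 784 = 576
Divide by 576: (x - 6)²/64 - (y + 7)²/36 = 1
Hyperbola, center (6, -7), transverse axis horizontal; a² = 64, b² = 36.
Latus rectum length = 2b²/a = 2·36/8 = 9.

9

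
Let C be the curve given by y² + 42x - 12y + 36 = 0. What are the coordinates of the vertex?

Only y is squared. Complete the square in y: (y - 6)² = -42x.
Vertex (0, 6); 4p = -42 so p = -21/2. Opens left.

(0, 6)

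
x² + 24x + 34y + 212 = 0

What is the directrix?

Only x is squared. Complete the square in x: (x + 12)² = -34(y + 2).
Vertex (-12, -2); 4p = -34 so p = -17/2. Opens down.
Directrix is the horizontal line y = k − p = -2 − (-17/2) = 13/2.

y = 13/2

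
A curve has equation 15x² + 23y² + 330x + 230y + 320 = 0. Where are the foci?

Group the x- and y-terms: 15(x² + 22x) + 23(y² + 10y) = -320
Completing the square gives 15(x + 11)² + 23(y + 5)² = -320 + 1815 + 575 = 2070.
Divide through by 2070 to get (x + 11)²/138 + (y + 5)²/90 = 1.
Ellipse, center (-11, -5), major axis horizontal; a² = 138, b² = 90.
c² = a² - b² = 138 - 90 = 48, so c = 4√3.
Foci lie on the horizontal axis through the center: (h ± c, k).

(-11 - 4√3, -5) and (-11 + 4√3, -5)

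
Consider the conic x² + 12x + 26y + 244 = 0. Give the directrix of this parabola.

Only x is squared. Complete the square in x: (x + 6)² = -26(y + 8).
Vertex (-6, -8); 4p = -26 so p = -13/2. Opens down.
Directrix is the horizontal line y = k − p = -8 − (-13/2) = -3/2.

y = -3/2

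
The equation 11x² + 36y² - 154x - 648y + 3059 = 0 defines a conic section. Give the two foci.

(2, 9) and (12, 9)

Rearranging, 11(x² - 14x) + 36(y² - 18y) = -3059.
Complete the square: 11(x - 7)² + 36(y - 9)² = -3059 + 539 + 2916 = 396
Dividing both sides by 396: (x - 7)²/36 + (y - 9)²/11 = 1
Ellipse, center (7, 9), major axis horizontal; a² = 36, b² = 11.
c² = a² - b² = 36 - 11 = 25, so c = 5.
Foci lie on the horizontal axis through the center: (h ± c, k).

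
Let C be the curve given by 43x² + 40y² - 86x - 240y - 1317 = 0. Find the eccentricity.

e = √129/43

43(x² - 2x) + 40(y² - 6y) = 1317
Complete the square: 43(x - 1)² + 40(y - 3)² = 1317 + 43 + 360 = 1720
Dividing both sides by 1720: (x - 1)²/40 + (y - 3)²/43 = 1
Ellipse, center (1, 3), major axis vertical; a² = 43, b² = 40.
c² = a² - b² = 3, so c = √3.
e = c/a = √3/√43 = √129/43.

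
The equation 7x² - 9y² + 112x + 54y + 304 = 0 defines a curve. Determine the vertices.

Group: 7(x² + 16x) -9(y² - 6y) = -304
Completing the square gives 7(x + 8)² -9(y - 3)² = -304 + 448 - 81 = 63.
Divide by 63: (x + 8)²/9 - (y - 3)²/7 = 1
Hyperbola, center (-8, 3), transverse axis horizontal; a² = 9, b² = 7.
a = 3. Vertices at (h ± a, k).

(-11, 3) and (-5, 3)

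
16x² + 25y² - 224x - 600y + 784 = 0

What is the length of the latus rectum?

Rearranging, 16(x² - 14x) + 25(y² - 24y) = -784.
16(x - 7)² + 25(y - 12)² = -784 + 784 + 3600 = 3600
Divide by 3600: (x - 7)²/225 + (y - 12)²/144 = 1
Ellipse, center (7, 12), major axis horizontal; a² = 225, b² = 144.
Latus rectum length = 2b²/a = 2·144/15 = 96/5.

96/5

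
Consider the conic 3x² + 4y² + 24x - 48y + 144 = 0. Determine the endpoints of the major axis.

(-8, 6) and (0, 6)

3(x² + 8x) + 4(y² - 12y) = -144
Complete the square: 3(x + 4)² + 4(y - 6)² = -144 + 48 + 144 = 48
Divide by 48: (x + 4)²/16 + (y - 6)²/12 = 1
Ellipse, center (-4, 6), major axis horizontal; a² = 16, b² = 12.
a = 4. Vertices at (h ± a, k).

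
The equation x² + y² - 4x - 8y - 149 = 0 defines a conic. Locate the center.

(2, 4)

Group the x- and y-terms: (x² - 4x) + (y² - 8y) = 149
Completing the square gives (x - 2)² + (y - 4)² = 149 + 4 + 16 = 169.
So (x - 2)² + (y - 4)² = 169.
Circle centered at (2, 4) with r² = 169.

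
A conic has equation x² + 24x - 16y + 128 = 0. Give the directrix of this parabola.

y = -5

Only x is squared. Complete the square in x: (x + 12)² = 16(y + 1).
Vertex (-12, -1); 4p = 16 so p = 4. Opens up.
Directrix is the horizontal line y = k − p = -1 − (4) = -5.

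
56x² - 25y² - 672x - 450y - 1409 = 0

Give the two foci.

(-3, -9) and (15, -9)

56(x² - 12x) -25(y² + 18y) = 1409
Complete the square in x and y: 56(x - 6)² -25(y + 9)² = 1409 + 2016 - 2025 = 1400
Divide through by 1400 to get (x - 6)²/25 - (y + 9)²/56 = 1.
Hyperbola, center (6, -9), transverse axis horizontal; a² = 25, b² = 56.
c² = a² + b² = 25 + 56 = 81, so c = 9.
Foci lie on the horizontal axis through the center: (h ± c, k).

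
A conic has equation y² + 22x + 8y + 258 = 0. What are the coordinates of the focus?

(-33/2, -4)

Only y is squared. Complete the square in y: (y + 4)² = -22(x + 11).
Vertex (-11, -4); 4p = -22 so p = -11/2. Opens left.
Focus is p units from the vertex along the axis: (h + p, k).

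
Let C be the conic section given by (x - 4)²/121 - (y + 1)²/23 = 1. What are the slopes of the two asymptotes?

√23/11 and -√23/11

Center (4, -1). The positive term is the x-term, so the transverse axis is horizontal; a² = 121, b² = 23.
For a horizontal hyperbola the asymptotes have slope ±b/a.
Here that is ±√23/11.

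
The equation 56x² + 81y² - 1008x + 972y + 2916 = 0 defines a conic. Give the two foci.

(4, -6) and (14, -6)

Group: 56(x² - 18x) + 81(y² + 12y) = -2916
Complete the square in x and y: 56(x - 9)² + 81(y + 6)² = -2916 + 4536 + 2916 = 4536
Divide through by 4536 to get (x - 9)²/81 + (y + 6)²/56 = 1.
Ellipse, center (9, -6), major axis horizontal; a² = 81, b² = 56.
c² = a² - b² = 81 - 56 = 25, so c = 5.
Foci lie on the horizontal axis through the center: (h ± c, k).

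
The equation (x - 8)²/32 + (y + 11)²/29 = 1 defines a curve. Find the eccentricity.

Center (8, -11). The larger denominator 32 sits under the x-term, so the major axis is horizontal; a² = 32, b² = 29.
c² = a² - b² = 3, so c = √3.
e = c/a = √3/4√2 = √6/8.

e = √6/8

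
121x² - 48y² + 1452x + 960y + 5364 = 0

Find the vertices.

(-6, -1) and (-6, 21)

Group the x- and y-terms: 121(x² + 12x) -48(y² - 20y) = -5364
Complete the square in x and y: 121(x + 6)² -48(y - 10)² = -5364 + 4356 - 4800 = -5808
Divide through by -5808 to get (y - 10)²/121 - (x + 6)²/48 = 1.
Hyperbola, center (-6, 10), transverse axis vertical; a² = 121, b² = 48.
a = 11. Vertices at (h, k ± a).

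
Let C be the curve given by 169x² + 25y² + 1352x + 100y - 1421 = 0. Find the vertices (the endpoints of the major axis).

(-4, -15) and (-4, 11)

Rearranging, 169(x² + 8x) + 25(y² + 4y) = 1421.
169(x + 4)² + 25(y + 2)² = 1421 + 2704 + 100 = 4225
Divide by 4225: (x + 4)²/25 + (y + 2)²/169 = 1
Ellipse, center (-4, -2), major axis vertical; a² = 169, b² = 25.
a = 13. Vertices at (h, k ± a).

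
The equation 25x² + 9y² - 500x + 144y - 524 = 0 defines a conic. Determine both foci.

Rearranging, 25(x² - 20x) + 9(y² + 16y) = 524.
Complete the square in x and y: 25(x - 10)² + 9(y + 8)² = 524 + 2500 + 576 = 3600
Dividing both sides by 3600: (x - 10)²/144 + (y + 8)²/400 = 1
Ellipse, center (10, -8), major axis vertical; a² = 400, b² = 144.
c² = a² - b² = 400 - 144 = 256, so c = 16.
Foci lie on the vertical axis through the center: (h, k ± c).

(10, -24) and (10, 8)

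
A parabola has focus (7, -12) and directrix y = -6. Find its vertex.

(7, -9)

The vertex is the midpoint between the focus and the directrix along the axis of symmetry.
Axis is vertical (directrix is horizontal). Vertex y-coordinate = (-12 + (-6))/2 = -9; x-coordinate = 7.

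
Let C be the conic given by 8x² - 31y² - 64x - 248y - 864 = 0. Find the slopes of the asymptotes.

8(x² - 8x) -31(y² + 8y) = 864
8(x - 4)² -31(y + 4)² = 864 + 128 - 496 = 496
Divide through by 496 to get (x - 4)²/62 - (y + 4)²/16 = 1.
Hyperbola, center (4, -4), transverse axis horizontal; a² = 62, b² = 16.
For a horizontal hyperbola the asymptotes have slope ±b/a.
Here that is ±4/√62 = ±2√62/31.

2√62/31 and -2√62/31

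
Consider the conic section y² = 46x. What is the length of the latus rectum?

Vertex (0, 0); 4p = 46 so p = 23/2. Opens right.
Latus rectum length = |4p| = 46.

46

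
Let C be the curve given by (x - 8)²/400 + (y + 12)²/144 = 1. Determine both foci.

Center (8, -12). The larger denominator 400 sits under the x-term, so the major axis is horizontal; a² = 400, b² = 144.
c² = a² - b² = 400 - 144 = 256, so c = 16.
Foci lie on the horizontal axis through the center: (h ± c, k).

(-8, -12) and (24, -12)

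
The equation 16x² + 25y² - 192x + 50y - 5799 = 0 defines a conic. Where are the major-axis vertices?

(-14, -1) and (26, -1)

Group: 16(x² - 12x) + 25(y² + 2y) = 5799
16(x - 6)² + 25(y + 1)² = 5799 + 576 + 25 = 6400
Divide by 6400: (x - 6)²/400 + (y + 1)²/256 = 1
Ellipse, center (6, -1), major axis horizontal; a² = 400, b² = 256.
a = 20. Vertices at (h ± a, k).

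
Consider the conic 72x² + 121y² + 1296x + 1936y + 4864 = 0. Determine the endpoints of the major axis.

(-20, -8) and (2, -8)

72(x² + 18x) + 121(y² + 16y) = -4864
Complete the square in x and y: 72(x + 9)² + 121(y + 8)² = -4864 + 5832 + 7744 = 8712
Divide through by 8712 to get (x + 9)²/121 + (y + 8)²/72 = 1.
Ellipse, center (-9, -8), major axis horizontal; a² = 121, b² = 72.
a = 11. Vertices at (h ± a, k).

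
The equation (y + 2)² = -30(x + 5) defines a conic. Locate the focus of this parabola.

Vertex (-5, -2); 4p = -30 so p = -15/2. Opens left.
Focus is p units from the vertex along the axis: (h + p, k).

(-25/2, -2)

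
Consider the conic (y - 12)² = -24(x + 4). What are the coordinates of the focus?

Vertex (-4, 12); 4p = -24 so p = -6. Opens left.
Focus is p units from the vertex along the axis: (h + p, k).

(-10, 12)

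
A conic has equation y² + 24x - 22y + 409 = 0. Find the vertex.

Only y is squared. Complete the square in y: (y - 11)² = -24(x + 12).
Vertex (-12, 11); 4p = -24 so p = -6. Opens left.

(-12, 11)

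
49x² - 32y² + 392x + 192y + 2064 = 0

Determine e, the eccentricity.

Collect terms: 49(x² + 8x) -32(y² - 6y) = -2064
Complete the square in x and y: 49(x + 4)² -32(y - 3)² = -2064 + 784 - 288 = -1568
Divide through by -1568 to get (y - 3)²/49 - (x + 4)²/32 = 1.
Hyperbola, center (-4, 3), transverse axis vertical; a² = 49, b² = 32.
c² = a² + b² = 81, so c = 9.
e = c/a = 9/7.

e = 9/7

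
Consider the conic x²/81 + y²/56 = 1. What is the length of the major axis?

Center (0, 0). The larger denominator 81 sits under the x-term, so the major axis is horizontal; a² = 81, b² = 56.
a² = 81 so a = 9; the major axis has length 2a = 18.

18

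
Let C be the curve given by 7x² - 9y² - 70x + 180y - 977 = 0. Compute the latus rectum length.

Group the x- and y-terms: 7(x² - 10x) -9(y² - 20y) = 977
7(x - 5)² -9(y - 10)² = 977 + 175 - 900 = 252
Dividing both sides by 252: (x - 5)²/36 - (y - 10)²/28 = 1
Hyperbola, center (5, 10), transverse axis horizontal; a² = 36, b² = 28.
Latus rectum length = 2b²/a = 2·28/6 = 28/3.

28/3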